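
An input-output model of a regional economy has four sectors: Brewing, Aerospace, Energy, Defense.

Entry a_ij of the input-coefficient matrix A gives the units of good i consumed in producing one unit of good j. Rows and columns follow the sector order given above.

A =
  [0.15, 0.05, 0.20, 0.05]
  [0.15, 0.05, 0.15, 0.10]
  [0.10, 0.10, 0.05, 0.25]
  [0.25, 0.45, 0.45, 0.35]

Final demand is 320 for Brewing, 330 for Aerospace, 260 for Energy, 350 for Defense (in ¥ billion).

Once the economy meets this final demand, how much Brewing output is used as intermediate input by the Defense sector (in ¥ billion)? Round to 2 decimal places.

z_BD = 106.61

I − A =
  [   0.85    -0.05    -0.20    -0.05]
  [  -0.15     0.95    -0.15    -0.10]
  [  -0.10    -0.10     0.95    -0.25]
  [  -0.25    -0.45    -0.45     0.65]
Compute the cofactors C_ij = (−1)^(i+j)·(3×3 minor ij) of I−A; the adjugate is their transpose:
adj(I−A) = Cᵀ =
  [ 0.405875   0.084375   0.146375   0.100500]
  [ 0.123125   0.389625   0.147125   0.126000]
  [ 0.145750   0.158250   0.465250   0.214500]
  [ 0.342250   0.411750   0.480250   0.724500]
det(I−A) = Σ_j (I−A)_1j·C_1j = (0.85)(0.405875) + (-0.05)(0.123125) + (-0.20)(0.145750) + (-0.05)(0.342250) = 0.292575
(I − A)⁻¹ = adj(I−A) / det(I−A) ≈
  [   1.3873     0.2884     0.5003     0.3435]
  [   0.4208     1.3317     0.5029     0.4307]
  [   0.4982     0.5409     1.5902     0.7331]
  [   1.1698     1.4073     1.6415     2.4763]
First solve x = (I − A)⁻¹ d = adj(I−A)·d / det(I−A); in particular x_D = (0.342250·320 + 0.411750·330 + 0.480250·260 + 0.724500·350) / 0.292575 = 623.8375 / 0.292575 ≈ 2132.2311.
Intermediate flow from B to D: z_BD = a_BD · x_D = 0.05 × 623.8375 / 0.292575 = 31.191875 / 0.292575 ≈ 106.61.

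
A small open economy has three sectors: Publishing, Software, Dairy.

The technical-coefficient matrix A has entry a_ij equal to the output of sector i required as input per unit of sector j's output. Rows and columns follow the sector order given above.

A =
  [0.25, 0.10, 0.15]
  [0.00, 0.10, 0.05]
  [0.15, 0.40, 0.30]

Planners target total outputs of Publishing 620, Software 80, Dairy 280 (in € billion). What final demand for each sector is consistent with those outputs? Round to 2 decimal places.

d_1 = 415.00, d_2 = 58.00, d_3 = 71.00

I − A =
  [   0.75    -0.10    -0.15]
  [   0.00     0.90    -0.05]
  [  -0.15    -0.40     0.70]
d = (I − A) x:
  d_1 = (+0.75)·620 + (-0.10)·80 + (-0.15)·280 = 415.00
  d_2 = (+0.00)·620 + (+0.90)·80 + (-0.05)·280 = 58.00
  d_3 = (-0.15)·620 + (-0.40)·80 + (+0.70)·280 = 71.00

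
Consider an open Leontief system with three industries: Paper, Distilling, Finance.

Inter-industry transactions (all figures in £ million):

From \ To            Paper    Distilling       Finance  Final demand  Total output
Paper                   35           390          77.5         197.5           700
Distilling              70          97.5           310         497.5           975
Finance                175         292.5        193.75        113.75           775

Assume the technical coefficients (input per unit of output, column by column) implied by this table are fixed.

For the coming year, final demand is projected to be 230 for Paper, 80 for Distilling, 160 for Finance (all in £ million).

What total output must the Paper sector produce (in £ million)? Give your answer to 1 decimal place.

Technical coefficients a_ij = z_ij / X_j:
  a_11 = 35/700 = 0.05, a_21 = 70/700 = 0.10, a_31 = 175/700 = 0.25
  a_12 = 390/975 = 0.40, a_22 = 97.5/975 = 0.10, a_32 = 292.5/975 = 0.30
  a_13 = 77.5/775 = 0.10, a_23 = 310/775 = 0.40, a_33 = 193.75/775 = 0.25
I − A =
  [   0.95    -0.40    -0.10]
  [  -0.10     0.90    -0.40]
  [  -0.25    -0.30     0.75]
Cofactors of I−A, C_ij = (−1)^(i+j)·(minor ij) (rows/columns in the sector order above):
  C_11 = (0.90)(0.75) − (-0.40)(-0.30) = 0.5550
  C_12 = −[(-0.10)(0.75) − (-0.40)(-0.25)] = 0.1750
  C_13 = (-0.10)(-0.30) − (0.90)(-0.25) = 0.2550
  C_21 = −[(-0.40)(0.75) − (-0.10)(-0.30)] = 0.3300
  C_22 = (0.95)(0.75) − (-0.10)(-0.25) = 0.6875
  C_23 = −[(0.95)(-0.30) − (-0.40)(-0.25)] = 0.3850
  C_31 = (-0.40)(-0.40) − (-0.10)(0.90) = 0.2500
  C_32 = −[(0.95)(-0.40) − (-0.10)(-0.10)] = 0.3900
  C_33 = (0.95)(0.90) − (-0.40)(-0.10) = 0.8150
det(I−A) = Σ_j (I−A)_1j·C_1j = (0.95)(0.5550) + (-0.40)(0.1750) + (-0.10)(0.2550) = 0.43175
adj(I−A) = Cᵀ =
  [ 0.5550   0.3300   0.2500]
  [ 0.1750   0.6875   0.3900]
  [ 0.2550   0.3850   0.8150]
(I − A)⁻¹ = adj(I−A) / det(I−A) ≈
  [   1.2855     0.7643     0.5790]
  [   0.4053     1.5924     0.9033]
  [   0.5906     0.8917     1.8877]
x = (I − A)⁻¹ d = adj(I−A)·d / det(I−A), with det(I−A) = 0.43175:
  x_1 = (0.5550·230 + 0.3300·80 + 0.2500·160) / 0.43175 = 194.05 / 0.43175 ≈ 449.4
  x_2 = (0.1750·230 + 0.6875·80 + 0.3900·160) / 0.43175 = 157.65 / 0.43175 ≈ 365.1
  x_3 = (0.2550·230 + 0.3850·80 + 0.8150·160) / 0.43175 = 219.85 / 0.43175 ≈ 509.2

x_1 = 449.4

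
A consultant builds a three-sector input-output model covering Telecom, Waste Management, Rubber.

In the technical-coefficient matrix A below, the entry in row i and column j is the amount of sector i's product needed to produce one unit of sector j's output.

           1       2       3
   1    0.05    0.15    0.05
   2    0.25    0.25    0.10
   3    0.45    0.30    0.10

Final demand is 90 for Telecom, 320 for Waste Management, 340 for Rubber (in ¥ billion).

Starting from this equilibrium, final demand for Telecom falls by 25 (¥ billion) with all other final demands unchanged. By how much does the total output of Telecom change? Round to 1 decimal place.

Δx_1 = -29.2

I − A =
  [   0.95    -0.15    -0.05]
  [  -0.25     0.75    -0.10]
  [  -0.45    -0.30     0.90]
Cofactors of I−A, C_ij = (−1)^(i+j)·(minor ij) (rows/columns in the sector order above):
  C_11 = (0.75)(0.90) − (-0.10)(-0.30) = 0.6450
  C_12 = −[(-0.25)(0.90) − (-0.10)(-0.45)] = 0.2700
  C_13 = (-0.25)(-0.30) − (0.75)(-0.45) = 0.4125
  C_21 = −[(-0.15)(0.90) − (-0.05)(-0.30)] = 0.1500
  C_22 = (0.95)(0.90) − (-0.05)(-0.45) = 0.8325
  C_23 = −[(0.95)(-0.30) − (-0.15)(-0.45)] = 0.3525
  C_31 = (-0.15)(-0.10) − (-0.05)(0.75) = 0.0525
  C_32 = −[(0.95)(-0.10) − (-0.05)(-0.25)] = 0.1075
  C_33 = (0.95)(0.75) − (-0.15)(-0.25) = 0.6750
det(I−A) = Σ_j (I−A)_1j·C_1j = (0.95)(0.6450) + (-0.15)(0.2700) + (-0.05)(0.4125) = 0.551625
adj(I−A) = Cᵀ =
  [ 0.6450   0.1500   0.0525]
  [ 0.2700   0.8325   0.1075]
  [ 0.4125   0.3525   0.6750]
(I − A)⁻¹ = adj(I−A) / det(I−A) ≈
  [   1.1693     0.2719     0.0952]
  [   0.4895     1.5092     0.1949]
  [   0.7478     0.6390     1.2237]
Δx = (I − A)⁻¹ Δd with Δd having -25 in the Telecom component and 0 elsewhere.
So Δx_1 = L_11 · (-25), where L_11 = adj(I−A)_11 / det(I−A) = 0.6450 / 0.551625.
Δx_1 = 0.6450 × (-25) / 0.551625 = -16.125 / 0.551625 ≈ -29.2.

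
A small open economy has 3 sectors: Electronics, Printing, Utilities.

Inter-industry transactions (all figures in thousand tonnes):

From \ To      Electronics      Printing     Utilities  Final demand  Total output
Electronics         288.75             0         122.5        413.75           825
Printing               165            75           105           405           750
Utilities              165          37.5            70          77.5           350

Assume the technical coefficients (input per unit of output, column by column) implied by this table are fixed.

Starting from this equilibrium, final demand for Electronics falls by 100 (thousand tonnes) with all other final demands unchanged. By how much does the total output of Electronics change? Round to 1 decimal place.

Technical coefficients a_ij = z_ij / X_j:
  a_EE = 288.75/825 = 0.35, a_PE = 165/825 = 0.20, a_UE = 165/825 = 0.20
  a_EP = 0/750 = 0.00, a_PP = 75/750 = 0.10, a_UP = 37.5/750 = 0.05
  a_EU = 122.5/350 = 0.35, a_PU = 105/350 = 0.30, a_UU = 70/350 = 0.20
I − A =
  [   0.65     0.00    -0.35]
  [  -0.20     0.90    -0.30]
  [  -0.20    -0.05     0.80]
Cofactors of I−A, C_ij = (−1)^(i+j)·(minor ij) (rows/columns in the sector order above):
  C_11 = (0.90)(0.80) − (-0.30)(-0.05) = 0.7050
  C_12 = −[(-0.20)(0.80) − (-0.30)(-0.20)] = 0.2200
  C_13 = (-0.20)(-0.05) − (0.90)(-0.20) = 0.1900
  C_21 = −[(0.00)(0.80) − (-0.35)(-0.05)] = 0.0175
  C_22 = (0.65)(0.80) − (-0.35)(-0.20) = 0.4500
  C_23 = −[(0.65)(-0.05) − (0.00)(-0.20)] = 0.0325
  C_31 = (0.00)(-0.30) − (-0.35)(0.90) = 0.3150
  C_32 = −[(0.65)(-0.30) − (-0.35)(-0.20)] = 0.2650
  C_33 = (0.65)(0.90) − (0.00)(-0.20) = 0.5850
det(I−A) = Σ_j (I−A)_1j·C_1j = (0.65)(0.7050) + (0.00)(0.2200) + (-0.35)(0.1900) = 0.39175
adj(I−A) = Cᵀ =
  [ 0.7050   0.0175   0.3150]
  [ 0.2200   0.4500   0.2650]
  [ 0.1900   0.0325   0.5850]
(I − A)⁻¹ = adj(I−A) / det(I−A) ≈
  [   1.7996     0.0447     0.8041]
  [   0.5616     1.1487     0.6765]
  [   0.4850     0.0830     1.4933]
Δx = (I − A)⁻¹ Δd with Δd having -100 in the Electronics component and 0 elsewhere.
So Δx_E = L_EE · (-100), where L_EE = adj(I−A)_EE / det(I−A) = 0.7050 / 0.39175.
Δx_E = 0.7050 × (-100) / 0.39175 = -70.50 / 0.39175 ≈ -180.0.

Δx_E = -180.0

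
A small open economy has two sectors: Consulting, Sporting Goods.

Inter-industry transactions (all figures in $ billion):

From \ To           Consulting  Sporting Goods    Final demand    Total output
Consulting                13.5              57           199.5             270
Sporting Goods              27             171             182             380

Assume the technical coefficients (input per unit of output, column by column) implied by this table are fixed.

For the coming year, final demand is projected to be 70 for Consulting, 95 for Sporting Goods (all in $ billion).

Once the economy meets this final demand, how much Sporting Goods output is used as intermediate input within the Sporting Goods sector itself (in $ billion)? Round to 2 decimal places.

z_22 = 86.23

Technical coefficients a_ij = z_ij / X_j:
  a_11 = 13.5/270 = 0.05, a_21 = 27/270 = 0.10
  a_12 = 57/380 = 0.15, a_22 = 171/380 = 0.45
I − A =
  [   0.95    -0.15]
  [  -0.10     0.55]
det(I−A) = (0.95)(0.55) − (-0.15)(-0.10) = 0.5075
adj(I−A) = [[0.55, 0.15], [0.10, 0.95]]
(I − A)⁻¹ = adj(I−A) / det(I−A) ≈
  [   1.0837     0.2956]
  [   0.1970     1.8719]
First solve x = (I − A)⁻¹ d = adj(I−A)·d / det(I−A); in particular x_2 = (0.10·70 + 0.95·95) / 0.5075 = 97.25 / 0.5075 ≈ 191.6256.
Intermediate flow from 2 to 2: z_22 = a_22 · x_2 = 0.45 × 97.25 / 0.5075 = 43.7625 / 0.5075 ≈ 86.23.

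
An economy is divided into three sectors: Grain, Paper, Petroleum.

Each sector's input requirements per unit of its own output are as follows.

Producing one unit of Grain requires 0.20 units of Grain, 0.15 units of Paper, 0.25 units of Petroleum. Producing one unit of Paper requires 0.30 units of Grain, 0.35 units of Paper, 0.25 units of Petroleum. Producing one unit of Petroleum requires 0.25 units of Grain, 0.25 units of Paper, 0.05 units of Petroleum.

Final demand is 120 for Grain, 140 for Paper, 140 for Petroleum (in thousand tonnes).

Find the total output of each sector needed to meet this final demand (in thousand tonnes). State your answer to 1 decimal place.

I − A =
  [   0.80    -0.30    -0.25]
  [  -0.15     0.65    -0.25]
  [  -0.25    -0.25     0.95]
Cofactors of I−A, C_ij = (−1)^(i+j)·(minor ij) (rows/columns in the sector order above):
  C_11 = (0.65)(0.95) − (-0.25)(-0.25) = 0.5550
  C_12 = −[(-0.15)(0.95) − (-0.25)(-0.25)] = 0.2050
  C_13 = (-0.15)(-0.25) − (0.65)(-0.25) = 0.2000
  C_21 = −[(-0.30)(0.95) − (-0.25)(-0.25)] = 0.3475
  C_22 = (0.80)(0.95) − (-0.25)(-0.25) = 0.6975
  C_23 = −[(0.80)(-0.25) − (-0.30)(-0.25)] = 0.2750
  C_31 = (-0.30)(-0.25) − (-0.25)(0.65) = 0.2375
  C_32 = −[(0.80)(-0.25) − (-0.25)(-0.15)] = 0.2375
  C_33 = (0.80)(0.65) − (-0.30)(-0.15) = 0.4750
det(I−A) = Σ_j (I−A)_1j·C_1j = (0.80)(0.5550) + (-0.30)(0.2050) + (-0.25)(0.2000) = 0.3325
adj(I−A) = Cᵀ =
  [ 0.5550   0.3475   0.2375]
  [ 0.2050   0.6975   0.2375]
  [ 0.2000   0.2750   0.4750]
(I − A)⁻¹ = adj(I−A) / det(I−A) ≈
  [   1.6692     1.0451     0.7143]
  [   0.6165     2.0977     0.7143]
  [   0.6015     0.8271     1.4286]
x = (I − A)⁻¹ d = adj(I−A)·d / det(I−A), with det(I−A) = 0.3325:
  x_1 = (0.5550·120 + 0.3475·140 + 0.2375·140) / 0.3325 = 148.50 / 0.3325 ≈ 446.6
  x_2 = (0.2050·120 + 0.6975·140 + 0.2375·140) / 0.3325 = 155.50 / 0.3325 ≈ 467.7
  x_3 = (0.2000·120 + 0.2750·140 + 0.4750·140) / 0.3325 = 129.00 / 0.3325 ≈ 388.0

x_1 = 446.6, x_2 = 467.7, x_3 = 388.0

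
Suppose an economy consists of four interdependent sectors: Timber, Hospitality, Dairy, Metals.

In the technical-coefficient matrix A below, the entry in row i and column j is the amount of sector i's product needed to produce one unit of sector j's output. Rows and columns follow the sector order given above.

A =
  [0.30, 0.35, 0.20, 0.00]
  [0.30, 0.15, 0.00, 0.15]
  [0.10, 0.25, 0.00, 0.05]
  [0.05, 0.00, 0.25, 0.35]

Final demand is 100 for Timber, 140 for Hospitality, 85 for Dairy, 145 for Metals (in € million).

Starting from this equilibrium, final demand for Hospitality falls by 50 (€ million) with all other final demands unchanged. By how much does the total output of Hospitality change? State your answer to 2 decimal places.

Δx_2 = -77.20

I − A =
  [   0.70    -0.35    -0.20     0.00]
  [  -0.30     0.85     0.00    -0.15]
  [  -0.10    -0.25     1.00    -0.05]
  [  -0.05     0.00    -0.25     0.65]
Compute the cofactors C_ij = (−1)^(i+j)·(3×3 minor ij) of I−A; the adjugate is their transpose:
adj(I−A) = Cᵀ =
  [ 0.532500   0.255625   0.123625   0.068500]
  [ 0.202500   0.432750   0.066750   0.105000]
  [ 0.108000   0.137375   0.315875   0.056000]
  [ 0.082500   0.072500   0.131000   0.458000]
det(I−A) = Σ_j (I−A)_1j·C_1j = (0.70)(0.532500) + (-0.35)(0.202500) + (-0.20)(0.108000) + (0.00)(0.082500) = 0.280275
(I − A)⁻¹ = adj(I−A) / det(I−A) ≈
  [   1.8999     0.9121     0.4411     0.2444]
  [   0.7225     1.5440     0.2382     0.3746]
  [   0.3853     0.4901     1.1270     0.1998]
  [   0.2944     0.2587     0.4674     1.6341]
Δx = (I − A)⁻¹ Δd with Δd having -50 in the Hospitality component and 0 elsewhere.
So Δx_2 = L_22 · (-50), where L_22 = adj(I−A)_22 / det(I−A) = 0.432750 / 0.280275.
Δx_2 = 0.432750 × (-50) / 0.280275 = -21.6375 / 0.280275 ≈ -77.20.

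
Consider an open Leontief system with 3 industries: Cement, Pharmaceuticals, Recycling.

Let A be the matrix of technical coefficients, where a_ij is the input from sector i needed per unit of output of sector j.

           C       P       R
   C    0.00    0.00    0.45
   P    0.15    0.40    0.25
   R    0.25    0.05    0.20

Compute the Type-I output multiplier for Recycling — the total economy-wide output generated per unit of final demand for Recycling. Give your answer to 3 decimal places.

m_R = 2.994

I − A =
  [   1.00     0.00    -0.45]
  [  -0.15     0.60    -0.25]
  [  -0.25    -0.05     0.80]
Cofactors of I−A, C_ij = (−1)^(i+j)·(minor ij) (rows/columns in the sector order above):
  C_11 = (0.60)(0.80) − (-0.25)(-0.05) = 0.4675
  C_12 = −[(-0.15)(0.80) − (-0.25)(-0.25)] = 0.1825
  C_13 = (-0.15)(-0.05) − (0.60)(-0.25) = 0.1575
  C_21 = −[(0.00)(0.80) − (-0.45)(-0.05)] = 0.0225
  C_22 = (1.00)(0.80) − (-0.45)(-0.25) = 0.6875
  C_23 = −[(1.00)(-0.05) − (0.00)(-0.25)] = 0.0500
  C_31 = (0.00)(-0.25) − (-0.45)(0.60) = 0.2700
  C_32 = −[(1.00)(-0.25) − (-0.45)(-0.15)] = 0.3175
  C_33 = (1.00)(0.60) − (0.00)(-0.15) = 0.6000
det(I−A) = Σ_j (I−A)_1j·C_1j = (1.00)(0.4675) + (0.00)(0.1825) + (-0.45)(0.1575) = 0.396625
adj(I−A) = Cᵀ =
  [ 0.4675   0.0225   0.2700]
  [ 0.1825   0.6875   0.3175]
  [ 0.1575   0.0500   0.6000]
(I − A)⁻¹ = adj(I−A) / det(I−A) ≈
  [   1.1787     0.0567     0.6807]
  [   0.4601     1.7334     0.8005]
  [   0.3971     0.1261     1.5128]
The output multiplier for sector j is the column-j sum of the Leontief inverse (I − A)⁻¹ = adj(I−A) / det(I−A).
Column R of adj(I−A): (0.2700, 0.3175, 0.6000); det(I−A) = 0.396625.
m_R = (0.2700 + 0.3175 + 0.6000) / 0.396625 = 1.1875 / 0.396625 ≈ 2.994.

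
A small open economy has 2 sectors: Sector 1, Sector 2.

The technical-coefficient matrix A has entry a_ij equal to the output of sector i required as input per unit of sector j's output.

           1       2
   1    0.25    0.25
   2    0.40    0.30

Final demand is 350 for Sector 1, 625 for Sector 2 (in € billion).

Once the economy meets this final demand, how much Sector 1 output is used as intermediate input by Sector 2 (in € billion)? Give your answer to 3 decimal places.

I − A =
  [   0.75    -0.25]
  [  -0.40     0.70]
det(I−A) = (0.75)(0.70) − (-0.25)(-0.40) = 0.4250
adj(I−A) = [[0.70, 0.25], [0.40, 0.75]]
(I − A)⁻¹ = adj(I−A) / det(I−A) ≈
  [   1.6471     0.5882]
  [   0.9412     1.7647]
First solve x = (I − A)⁻¹ d = adj(I−A)·d / det(I−A); in particular x_2 = (0.40·350 + 0.75·625) / 0.4250 = 608.75 / 0.4250 ≈ 1432.35294.
Intermediate flow from 1 to 2: z_12 = a_12 · x_2 = 0.25 × 608.75 / 0.4250 = 152.1875 / 0.4250 ≈ 358.088.

z_12 = 358.088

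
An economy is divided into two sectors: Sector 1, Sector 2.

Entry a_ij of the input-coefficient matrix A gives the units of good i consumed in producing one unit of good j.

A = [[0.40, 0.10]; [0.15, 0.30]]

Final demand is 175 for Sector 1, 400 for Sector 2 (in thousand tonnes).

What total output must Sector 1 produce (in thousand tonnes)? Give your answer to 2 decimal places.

I − A =
  [   0.60    -0.10]
  [  -0.15     0.70]
det(I−A) = (0.60)(0.70) − (-0.10)(-0.15) = 0.4050
adj(I−A) = [[0.70, 0.10], [0.15, 0.60]]
(I − A)⁻¹ = adj(I−A) / det(I−A) ≈
  [   1.7284     0.2469]
  [   0.3704     1.4815]
x = (I − A)⁻¹ d = adj(I−A)·d / det(I−A), with det(I−A) = 0.4050:
  x_1 = (0.70·175 + 0.10·400) / 0.4050 = 162.50 / 0.4050 ≈ 401.23
  x_2 = (0.15·175 + 0.60·400) / 0.4050 = 266.25 / 0.4050 ≈ 657.41

x_1 = 401.23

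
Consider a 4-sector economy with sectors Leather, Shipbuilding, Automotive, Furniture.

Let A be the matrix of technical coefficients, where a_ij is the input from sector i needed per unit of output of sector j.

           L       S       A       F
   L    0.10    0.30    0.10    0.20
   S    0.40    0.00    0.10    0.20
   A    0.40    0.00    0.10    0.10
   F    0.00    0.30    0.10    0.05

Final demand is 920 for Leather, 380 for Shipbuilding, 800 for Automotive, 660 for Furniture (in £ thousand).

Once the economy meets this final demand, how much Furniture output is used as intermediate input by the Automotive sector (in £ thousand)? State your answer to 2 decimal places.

I − A =
  [   0.90    -0.30    -0.10    -0.20]
  [  -0.40     1.00    -0.10    -0.20]
  [  -0.40     0.00     0.90    -0.10]
  [   0.00    -0.30    -0.10     0.95]
Compute the cofactors C_ij = (−1)^(i+j)·(3×3 minor ij) of I−A; the adjugate is their transpose:
adj(I−A) = Cᵀ =
  [ 0.7880   0.3105   0.1495   0.2470]
  [ 0.3840   0.7145   0.1495   0.2470]
  [ 0.3680   0.1650   0.6630   0.1820]
  [ 0.1600   0.2430   0.1170   0.6500]
det(I−A) = Σ_j (I−A)_1j·C_1j = (0.90)(0.7880) + (-0.30)(0.3840) + (-0.10)(0.3680) + (-0.20)(0.1600) = 0.5252
(I − A)⁻¹ = adj(I−A) / det(I−A) ≈
  [   1.5004     0.5912     0.2847     0.4703]
  [   0.7312     1.3604     0.2847     0.4703]
  [   0.7007     0.3142     1.2624     0.3465]
  [   0.3046     0.4627     0.2228     1.2376]
First solve x = (I − A)⁻¹ d = adj(I−A)·d / det(I−A); in particular x_A = (0.3680·920 + 0.1650·380 + 0.6630·800 + 0.1820·660) / 0.5252 = 1051.78 / 0.5252 ≈ 2002.6276.
Intermediate flow from F to A: z_FA = a_FA · x_A = 0.10 × 1051.78 / 0.5252 = 105.178 / 0.5252 ≈ 200.26.

z_FA = 200.26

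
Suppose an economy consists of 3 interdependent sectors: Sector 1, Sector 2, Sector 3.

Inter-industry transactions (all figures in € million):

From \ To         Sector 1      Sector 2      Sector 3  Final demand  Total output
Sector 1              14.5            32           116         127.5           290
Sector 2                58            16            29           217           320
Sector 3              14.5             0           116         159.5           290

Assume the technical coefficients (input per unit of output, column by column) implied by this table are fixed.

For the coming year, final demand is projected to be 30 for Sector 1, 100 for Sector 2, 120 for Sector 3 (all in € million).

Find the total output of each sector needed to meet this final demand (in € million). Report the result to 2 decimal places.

x_1 = 137.06, x_2 = 156.37, x_3 = 211.42

Technical coefficients a_ij = z_ij / X_j:
  a_11 = 14.5/290 = 0.05, a_21 = 58/290 = 0.20, a_31 = 14.5/290 = 0.05
  a_12 = 32/320 = 0.10, a_22 = 16/320 = 0.05, a_32 = 0/320 = 0.00
  a_13 = 116/290 = 0.40, a_23 = 29/290 = 0.10, a_33 = 116/290 = 0.40
I − A =
  [   0.95    -0.10    -0.40]
  [  -0.20     0.95    -0.10]
  [  -0.05     0.00     0.60]
Cofactors of I−A, C_ij = (−1)^(i+j)·(minor ij) (rows/columns in the sector order above):
  C_11 = (0.95)(0.60) − (-0.10)(0.00) = 0.5700
  C_12 = −[(-0.20)(0.60) − (-0.10)(-0.05)] = 0.1250
  C_13 = (-0.20)(0.00) − (0.95)(-0.05) = 0.0475
  C_21 = −[(-0.10)(0.60) − (-0.40)(0.00)] = 0.0600
  C_22 = (0.95)(0.60) − (-0.40)(-0.05) = 0.5500
  C_23 = −[(0.95)(0.00) − (-0.10)(-0.05)] = 0.0050
  C_31 = (-0.10)(-0.10) − (-0.40)(0.95) = 0.3900
  C_32 = −[(0.95)(-0.10) − (-0.40)(-0.20)] = 0.1750
  C_33 = (0.95)(0.95) − (-0.10)(-0.20) = 0.8825
det(I−A) = Σ_j (I−A)_1j·C_1j = (0.95)(0.5700) + (-0.10)(0.1250) + (-0.40)(0.0475) = 0.5100
adj(I−A) = Cᵀ =
  [ 0.5700   0.0600   0.3900]
  [ 0.1250   0.5500   0.1750]
  [ 0.0475   0.0050   0.8825]
(I − A)⁻¹ = adj(I−A) / det(I−A) ≈
  [   1.1176     0.1176     0.7647]
  [   0.2451     1.0784     0.3431]
  [   0.0931     0.0098     1.7304]
x = (I − A)⁻¹ d = adj(I−A)·d / det(I−A), with det(I−A) = 0.5100:
  x_1 = (0.5700·30 + 0.0600·100 + 0.3900·120) / 0.5100 = 69.90 / 0.5100 ≈ 137.06
  x_2 = (0.1250·30 + 0.5500·100 + 0.1750·120) / 0.5100 = 79.75 / 0.5100 ≈ 156.37
  x_3 = (0.0475·30 + 0.0050·100 + 0.8825·120) / 0.5100 = 107.825 / 0.5100 ≈ 211.42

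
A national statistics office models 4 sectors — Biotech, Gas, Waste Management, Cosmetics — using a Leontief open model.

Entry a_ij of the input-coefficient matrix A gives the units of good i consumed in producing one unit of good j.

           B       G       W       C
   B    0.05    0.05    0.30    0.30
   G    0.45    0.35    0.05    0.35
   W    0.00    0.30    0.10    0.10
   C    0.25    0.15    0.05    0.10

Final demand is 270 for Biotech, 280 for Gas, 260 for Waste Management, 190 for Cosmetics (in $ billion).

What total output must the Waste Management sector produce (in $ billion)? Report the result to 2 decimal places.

I − A =
  [   0.95    -0.05    -0.30    -0.30]
  [  -0.45     0.65    -0.05    -0.35]
  [   0.00    -0.30     0.90    -0.10]
  [  -0.25    -0.15    -0.05     0.90]
Compute the cofactors C_ij = (−1)^(i+j)·(3×3 minor ij) of I−A; the adjugate is their transpose:
adj(I−A) = Cᵀ =
  [ 0.456500   0.170750   0.174875   0.238000]
  [ 0.442250   0.689750   0.210125   0.439000]
  [ 0.170750   0.249500   0.412250   0.199750]
  [ 0.210000   0.176250   0.106500   0.480750]
det(I−A) = Σ_j (I−A)_1j·C_1j = (0.95)(0.456500) + (-0.05)(0.442250) + (-0.30)(0.170750) + (-0.30)(0.210000) = 0.2973375
(I − A)⁻¹ = adj(I−A) / det(I−A) ≈
  [   1.5353     0.5743     0.5881     0.8004]
  [   1.4874     2.3198     0.7067     1.4764]
  [   0.5743     0.8391     1.3865     0.6718]
  [   0.7063     0.5928     0.3582     1.6168]
x = (I − A)⁻¹ d = adj(I−A)·d / det(I−A), with det(I−A) = 0.2973375:
  x_B = (0.456500·270 + 0.170750·280 + 0.174875·260 + 0.238000·190) / 0.2973375 = 261.7525 / 0.2973375 ≈ 880.32
  x_G = (0.442250·270 + 0.689750·280 + 0.210125·260 + 0.439000·190) / 0.2973375 = 450.58 / 0.2973375 ≈ 1515.38
  x_W = (0.170750·270 + 0.249500·280 + 0.412250·260 + 0.199750·190) / 0.2973375 = 261.10 / 0.2973375 ≈ 878.13
  x_C = (0.210000·270 + 0.176250·280 + 0.106500·260 + 0.480750·190) / 0.2973375 = 225.0825 / 0.2973375 ≈ 756.99

x_W = 878.13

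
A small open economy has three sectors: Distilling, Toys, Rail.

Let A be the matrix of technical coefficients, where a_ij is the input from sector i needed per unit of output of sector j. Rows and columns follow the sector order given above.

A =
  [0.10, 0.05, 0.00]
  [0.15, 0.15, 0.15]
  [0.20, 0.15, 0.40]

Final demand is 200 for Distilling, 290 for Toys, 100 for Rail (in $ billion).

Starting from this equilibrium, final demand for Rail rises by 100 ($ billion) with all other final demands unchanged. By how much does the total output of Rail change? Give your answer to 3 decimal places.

I − A =
  [   0.90    -0.05     0.00]
  [  -0.15     0.85    -0.15]
  [  -0.20    -0.15     0.60]
Cofactors of I−A, C_ij = (−1)^(i+j)·(minor ij) (rows/columns in the sector order above):
  C_11 = (0.85)(0.60) − (-0.15)(-0.15) = 0.4875
  C_12 = −[(-0.15)(0.60) − (-0.15)(-0.20)] = 0.1200
  C_13 = (-0.15)(-0.15) − (0.85)(-0.20) = 0.1925
  C_21 = −[(-0.05)(0.60) − (0.00)(-0.15)] = 0.0300
  C_22 = (0.90)(0.60) − (0.00)(-0.20) = 0.5400
  C_23 = −[(0.90)(-0.15) − (-0.05)(-0.20)] = 0.1450
  C_31 = (-0.05)(-0.15) − (0.00)(0.85) = 0.0075
  C_32 = −[(0.90)(-0.15) − (0.00)(-0.15)] = 0.1350
  C_33 = (0.90)(0.85) − (-0.05)(-0.15) = 0.7575
det(I−A) = Σ_j (I−A)_1j·C_1j = (0.90)(0.4875) + (-0.05)(0.1200) + (0.00)(0.1925) = 0.43275
adj(I−A) = Cᵀ =
  [ 0.4875   0.0300   0.0075]
  [ 0.1200   0.5400   0.1350]
  [ 0.1925   0.1450   0.7575]
(I − A)⁻¹ = adj(I−A) / det(I−A) ≈
  [   1.1265     0.0693     0.0173]
  [   0.2773     1.2478     0.3120]
  [   0.4448     0.3351     1.7504]
Δx = (I − A)⁻¹ Δd with Δd having +100 in the Rail component and 0 elsewhere.
So Δx_R = L_RR · (+100), where L_RR = adj(I−A)_RR / det(I−A) = 0.7575 / 0.43275.
Δx_R = 0.7575 × (+100) / 0.43275 = 75.75 / 0.43275 ≈ 175.043.

Δx_R = 175.043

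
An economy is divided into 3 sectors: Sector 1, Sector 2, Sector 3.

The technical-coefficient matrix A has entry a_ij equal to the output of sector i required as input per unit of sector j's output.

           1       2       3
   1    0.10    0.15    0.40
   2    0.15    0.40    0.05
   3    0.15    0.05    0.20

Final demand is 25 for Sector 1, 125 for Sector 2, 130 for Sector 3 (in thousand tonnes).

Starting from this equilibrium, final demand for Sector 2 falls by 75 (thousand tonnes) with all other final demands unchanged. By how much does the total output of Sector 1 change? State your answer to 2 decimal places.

Δx_1 = -28.25

I − A =
  [   0.90    -0.15    -0.40]
  [  -0.15     0.60    -0.05]
  [  -0.15    -0.05     0.80]
Cofactors of I−A, C_ij = (−1)^(i+j)·(minor ij) (rows/columns in the sector order above):
  C_11 = (0.60)(0.80) − (-0.05)(-0.05) = 0.4775
  C_12 = −[(-0.15)(0.80) − (-0.05)(-0.15)] = 0.1275
  C_13 = (-0.15)(-0.05) − (0.60)(-0.15) = 0.0975
  C_21 = −[(-0.15)(0.80) − (-0.40)(-0.05)] = 0.1400
  C_22 = (0.90)(0.80) − (-0.40)(-0.15) = 0.6600
  C_23 = −[(0.90)(-0.05) − (-0.15)(-0.15)] = 0.0675
  C_31 = (-0.15)(-0.05) − (-0.40)(0.60) = 0.2475
  C_32 = −[(0.90)(-0.05) − (-0.40)(-0.15)] = 0.1050
  C_33 = (0.90)(0.60) − (-0.15)(-0.15) = 0.5175
det(I−A) = Σ_j (I−A)_1j·C_1j = (0.90)(0.4775) + (-0.15)(0.1275) + (-0.40)(0.0975) = 0.371625
adj(I−A) = Cᵀ =
  [ 0.4775   0.1400   0.2475]
  [ 0.1275   0.6600   0.1050]
  [ 0.0975   0.0675   0.5175]
(I − A)⁻¹ = adj(I−A) / det(I−A) ≈
  [   1.2849     0.3767     0.6660]
  [   0.3431     1.7760     0.2825]
  [   0.2624     0.1816     1.3925]
Δx = (I − A)⁻¹ Δd with Δd having -75 in the Sector 2 component and 0 elsewhere.
So Δx_1 = L_12 · (-75), where L_12 = adj(I−A)_12 / det(I−A) = 0.1400 / 0.371625.
Δx_1 = 0.1400 × (-75) / 0.371625 = -10.50 / 0.371625 ≈ -28.25.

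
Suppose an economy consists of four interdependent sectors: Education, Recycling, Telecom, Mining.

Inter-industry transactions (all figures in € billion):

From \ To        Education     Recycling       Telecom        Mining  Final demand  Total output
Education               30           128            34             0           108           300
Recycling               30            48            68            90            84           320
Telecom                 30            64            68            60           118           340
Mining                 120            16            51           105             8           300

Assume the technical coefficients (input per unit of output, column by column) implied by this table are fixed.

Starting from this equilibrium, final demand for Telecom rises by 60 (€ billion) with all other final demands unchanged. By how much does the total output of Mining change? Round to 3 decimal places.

Δx_M = 45.424

Technical coefficients a_ij = z_ij / X_j:
  a_EE = 30/300 = 0.10, a_RE = 30/300 = 0.10, a_TE = 30/300 = 0.10, a_ME = 120/300 = 0.40
  a_ER = 128/320 = 0.40, a_RR = 48/320 = 0.15, a_TR = 64/320 = 0.20, a_MR = 16/320 = 0.05
  a_ET = 34/340 = 0.10, a_RT = 68/340 = 0.20, a_TT = 68/340 = 0.20, a_MT = 51/340 = 0.15
  a_EM = 0/300 = 0.00, a_RM = 90/300 = 0.30, a_TM = 60/300 = 0.20, a_MM = 105/300 = 0.35
I − A =
  [   0.90    -0.40    -0.10     0.00]
  [  -0.10     0.85    -0.20    -0.30]
  [  -0.10    -0.20     0.80    -0.20]
  [  -0.40    -0.05    -0.15     0.65]
Compute the cofactors C_ij = (−1)^(i+j)·(3×3 minor ij) of I−A; the adjugate is their transpose:
adj(I−A) = Cᵀ =
  [ 0.36750   0.21000   0.12375   0.13500]
  [ 0.17850   0.42650   0.17600   0.25100]
  [ 0.15975   0.18400   0.40975   0.21100]
  [ 0.27675   0.20450   0.18425   0.52550]
det(I−A) = Σ_j (I−A)_1j·C_1j = (0.90)(0.36750) + (-0.40)(0.17850) + (-0.10)(0.15975) + (0.00)(0.27675) = 0.243375
(I − A)⁻¹ = adj(I−A) / det(I−A) ≈
  [   1.5100     0.8629     0.5085     0.5547]
  [   0.7334     1.7524     0.7232     1.0313]
  [   0.6564     0.7560     1.6836     0.8670]
  [   1.1371     0.8403     0.7571     2.1592]
Δx = (I − A)⁻¹ Δd with Δd having +60 in the Telecom component and 0 elsewhere.
So Δx_M = L_MT · (+60), where L_MT = adj(I−A)_MT / det(I−A) = 0.18425 / 0.243375.
Δx_M = 0.18425 × (+60) / 0.243375 = 11.055 / 0.243375 ≈ 45.424.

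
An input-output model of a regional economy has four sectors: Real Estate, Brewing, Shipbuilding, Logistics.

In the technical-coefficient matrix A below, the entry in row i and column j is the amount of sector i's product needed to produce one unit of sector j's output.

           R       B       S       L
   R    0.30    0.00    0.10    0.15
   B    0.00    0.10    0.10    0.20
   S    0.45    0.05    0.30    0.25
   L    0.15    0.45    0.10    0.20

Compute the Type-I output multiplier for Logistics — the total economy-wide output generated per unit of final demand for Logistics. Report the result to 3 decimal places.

m_L = 3.764

I − A =
  [   0.70     0.00    -0.10    -0.15]
  [   0.00     0.90    -0.10    -0.20]
  [  -0.45    -0.05     0.70    -0.25]
  [  -0.15    -0.45    -0.10     0.80]
Compute the cofactors C_ij = (−1)^(i+j)·(3×3 minor ij) of I−A; the adjugate is their transpose:
adj(I−A) = Cᵀ =
  [ 0.40225   0.06325   0.08325   0.11725]
  [ 0.06975   0.31225   0.07075   0.11325]
  [ 0.31875   0.13600   0.42075   0.22525]
  [ 0.15450   0.20450   0.10800   0.39700]
det(I−A) = Σ_j (I−A)_1j·C_1j = (0.70)(0.40225) + (0.00)(0.06975) + (-0.10)(0.31875) + (-0.15)(0.15450) = 0.226525
(I − A)⁻¹ = adj(I−A) / det(I−A) ≈
  [   1.7757     0.2792     0.3675     0.5176]
  [   0.3079     1.3784     0.3123     0.4999]
  [   1.4071     0.6004     1.8574     0.9944]
  [   0.6820     0.9028     0.4768     1.7526]
The output multiplier for sector j is the column-j sum of the Leontief inverse (I − A)⁻¹ = adj(I−A) / det(I−A).
Column L of adj(I−A): (0.11725, 0.11325, 0.22525, 0.39700); det(I−A) = 0.226525.
m_L = (0.11725 + 0.11325 + 0.22525 + 0.39700) / 0.226525 = 0.85275 / 0.226525 ≈ 3.764.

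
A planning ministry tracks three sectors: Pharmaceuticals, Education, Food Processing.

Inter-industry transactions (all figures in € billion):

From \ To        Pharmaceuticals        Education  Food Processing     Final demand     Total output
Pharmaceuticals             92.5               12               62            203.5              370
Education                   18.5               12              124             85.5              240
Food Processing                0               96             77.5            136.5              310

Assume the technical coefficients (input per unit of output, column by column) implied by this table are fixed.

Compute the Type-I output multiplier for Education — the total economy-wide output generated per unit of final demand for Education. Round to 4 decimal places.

m_E = 2.3990

Technical coefficients a_ij = z_ij / X_j:
  a_PP = 92.5/370 = 0.25, a_EP = 18.5/370 = 0.05, a_FP = 0/370 = 0.00
  a_PE = 12/240 = 0.05, a_EE = 12/240 = 0.05, a_FE = 96/240 = 0.40
  a_PF = 62/310 = 0.20, a_EF = 124/310 = 0.40, a_FF = 77.5/310 = 0.25
I − A =
  [   0.75    -0.05    -0.20]
  [  -0.05     0.95    -0.40]
  [   0.00    -0.40     0.75]
Cofactors of I−A, C_ij = (−1)^(i+j)·(minor ij) (rows/columns in the sector order above):
  C_11 = (0.95)(0.75) − (-0.40)(-0.40) = 0.5525
  C_12 = −[(-0.05)(0.75) − (-0.40)(0.00)] = 0.0375
  C_13 = (-0.05)(-0.40) − (0.95)(0.00) = 0.0200
  C_21 = −[(-0.05)(0.75) − (-0.20)(-0.40)] = 0.1175
  C_22 = (0.75)(0.75) − (-0.20)(0.00) = 0.5625
  C_23 = −[(0.75)(-0.40) − (-0.05)(0.00)] = 0.3000
  C_31 = (-0.05)(-0.40) − (-0.20)(0.95) = 0.2100
  C_32 = −[(0.75)(-0.40) − (-0.20)(-0.05)] = 0.3100
  C_33 = (0.75)(0.95) − (-0.05)(-0.05) = 0.7100
det(I−A) = Σ_j (I−A)_1j·C_1j = (0.75)(0.5525) + (-0.05)(0.0375) + (-0.20)(0.0200) = 0.4085
adj(I−A) = Cᵀ =
  [ 0.5525   0.1175   0.2100]
  [ 0.0375   0.5625   0.3100]
  [ 0.0200   0.3000   0.7100]
(I − A)⁻¹ = adj(I−A) / det(I−A) ≈
  [   1.35251     0.28764     0.51408]
  [   0.09180     1.37699     0.75887]
  [   0.04896     0.73439     1.73807]
The output multiplier for sector j is the column-j sum of the Leontief inverse (I − A)⁻¹ = adj(I−A) / det(I−A).
Column E of adj(I−A): (0.1175, 0.5625, 0.3000); det(I−A) = 0.4085.
m_E = (0.1175 + 0.5625 + 0.3000) / 0.4085 = 0.98 / 0.4085 ≈ 2.3990.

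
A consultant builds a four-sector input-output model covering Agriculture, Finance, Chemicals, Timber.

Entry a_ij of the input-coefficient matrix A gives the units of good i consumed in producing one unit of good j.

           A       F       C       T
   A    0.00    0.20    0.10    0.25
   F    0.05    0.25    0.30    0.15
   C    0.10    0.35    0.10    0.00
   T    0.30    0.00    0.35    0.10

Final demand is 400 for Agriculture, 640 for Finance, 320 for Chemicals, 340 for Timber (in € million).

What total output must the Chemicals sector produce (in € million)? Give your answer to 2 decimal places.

I − A =
  [   1.00    -0.20    -0.10    -0.25]
  [  -0.05     0.75    -0.30    -0.15]
  [  -0.10    -0.35     0.90     0.00]
  [  -0.30     0.00    -0.35     0.90]
Compute the cofactors C_ij = (−1)^(i+j)·(3×3 minor ij) of I−A; the adjugate is their transpose:
adj(I−A) = Cᵀ =
  [ 0.494625   0.224125   0.197625   0.174750]
  [ 0.113250   0.724750   0.313375   0.152250]
  [ 0.099000   0.306750   0.600750   0.078625]
  [ 0.203375   0.194000   0.299500   0.545750]
det(I−A) = Σ_j (I−A)_1j·C_1j = (1.00)(0.494625) + (-0.20)(0.113250) + (-0.10)(0.099000) + (-0.25)(0.203375) = 0.41123125
(I − A)⁻¹ = adj(I−A) / det(I−A) ≈
  [   1.2028     0.5450     0.4806     0.4249]
  [   0.2754     1.7624     0.7620     0.3702]
  [   0.2407     0.7459     1.4609     0.1912]
  [   0.4946     0.4718     0.7283     1.3271]
x = (I − A)⁻¹ d = adj(I−A)·d / det(I−A), with det(I−A) = 0.41123125:
  x_A = (0.494625·400 + 0.224125·640 + 0.197625·320 + 0.174750·340) / 0.41123125 = 463.945 / 0.41123125 ≈ 1128.19
  x_F = (0.113250·400 + 0.724750·640 + 0.313375·320 + 0.152250·340) / 0.41123125 = 661.185 / 0.41123125 ≈ 1607.82
  x_C = (0.099000·400 + 0.306750·640 + 0.600750·320 + 0.078625·340) / 0.41123125 = 454.8925 / 0.41123125 ≈ 1106.17
  x_T = (0.203375·400 + 0.194000·640 + 0.299500·320 + 0.545750·340) / 0.41123125 = 486.905 / 0.41123125 ≈ 1184.02

x_C = 1106.17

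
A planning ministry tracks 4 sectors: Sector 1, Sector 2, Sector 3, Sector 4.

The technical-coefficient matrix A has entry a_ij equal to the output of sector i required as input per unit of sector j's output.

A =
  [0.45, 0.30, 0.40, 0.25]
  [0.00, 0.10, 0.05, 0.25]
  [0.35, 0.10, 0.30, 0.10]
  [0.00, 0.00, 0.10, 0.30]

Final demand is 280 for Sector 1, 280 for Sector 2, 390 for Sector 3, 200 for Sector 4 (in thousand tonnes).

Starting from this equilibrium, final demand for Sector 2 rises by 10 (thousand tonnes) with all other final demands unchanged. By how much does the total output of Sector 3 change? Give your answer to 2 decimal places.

I − A =
  [   0.55    -0.30    -0.40    -0.25]
  [   0.00     0.90    -0.05    -0.25]
  [  -0.35    -0.10     0.70    -0.10]
  [   0.00     0.00    -0.10     0.70]
Compute the cofactors C_ij = (−1)^(i+j)·(3×3 minor ij) of I−A; the adjugate is their transpose:
adj(I−A) = Cᵀ =
  [ 0.426000   0.174500   0.292500   0.256250]
  [ 0.021000   0.157250   0.033000   0.068375]
  [ 0.220500   0.112000   0.346500   0.168250]
  [ 0.031500   0.016000   0.049500   0.212500]
det(I−A) = Σ_j (I−A)_1j·C_1j = (0.55)(0.426000) + (-0.30)(0.021000) + (-0.40)(0.220500) + (-0.25)(0.031500) = 0.131925
(I − A)⁻¹ = adj(I−A) / det(I−A) ≈
  [   3.2291     1.3227     2.2172     1.9424]
  [   0.1592     1.1920     0.2501     0.5183]
  [   1.6714     0.8490     2.6265     1.2753]
  [   0.2388     0.1213     0.3752     1.6108]
Δx = (I − A)⁻¹ Δd with Δd having +10 in the Sector 2 component and 0 elsewhere.
So Δx_3 = L_32 · (+10), where L_32 = adj(I−A)_32 / det(I−A) = 0.112000 / 0.131925.
Δx_3 = 0.112000 × (+10) / 0.131925 = 1.12 / 0.131925 ≈ 8.49.

Δx_3 = 8.49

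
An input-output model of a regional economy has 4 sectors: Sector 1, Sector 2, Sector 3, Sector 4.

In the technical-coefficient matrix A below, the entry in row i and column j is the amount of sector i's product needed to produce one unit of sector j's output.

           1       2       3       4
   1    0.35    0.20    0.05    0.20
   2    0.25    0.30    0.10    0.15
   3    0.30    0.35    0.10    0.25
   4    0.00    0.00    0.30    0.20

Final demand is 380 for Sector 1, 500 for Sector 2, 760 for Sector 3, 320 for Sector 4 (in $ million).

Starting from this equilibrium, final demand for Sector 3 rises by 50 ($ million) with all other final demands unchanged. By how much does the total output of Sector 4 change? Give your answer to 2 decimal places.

I − A =
  [   0.65    -0.20    -0.05    -0.20]
  [  -0.25     0.70    -0.10    -0.15]
  [  -0.30    -0.35     0.90    -0.25]
  [   0.00     0.00    -0.30     0.80]
Compute the cofactors C_ij = (−1)^(i+j)·(3×3 minor ij) of I−A; the adjugate is their transpose:
adj(I−A) = Cᵀ =
  [ 0.407750   0.164000   0.095000   0.162375]
  [ 0.198750   0.389250   0.106250   0.155875]
  [ 0.238000   0.230000   0.324000   0.203875]
  [ 0.089250   0.086250   0.121500   0.320875]
det(I−A) = Σ_j (I−A)_1j·C_1j = (0.65)(0.407750) + (-0.20)(0.198750) + (-0.05)(0.238000) + (-0.20)(0.089250) = 0.1955375
(I − A)⁻¹ = adj(I−A) / det(I−A) ≈
  [   2.0853     0.8387     0.4858     0.8304]
  [   1.0164     1.9907     0.5434     0.7972]
  [   1.2172     1.1762     1.6570     1.0426]
  [   0.4564     0.4411     0.6214     1.6410]
Δx = (I − A)⁻¹ Δd with Δd having +50 in the Sector 3 component and 0 elsewhere.
So Δx_4 = L_43 · (+50), where L_43 = adj(I−A)_43 / det(I−A) = 0.121500 / 0.1955375.
Δx_4 = 0.121500 × (+50) / 0.1955375 = 6.075 / 0.1955375 ≈ 31.07.

Δx_4 = 31.07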